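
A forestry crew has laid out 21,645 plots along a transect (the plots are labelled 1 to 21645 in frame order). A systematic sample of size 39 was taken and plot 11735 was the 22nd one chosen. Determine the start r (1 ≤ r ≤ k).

80

k = 21645/39 = 555
r = 11735 − (22−1)×555 = 11735 − 11655 = 80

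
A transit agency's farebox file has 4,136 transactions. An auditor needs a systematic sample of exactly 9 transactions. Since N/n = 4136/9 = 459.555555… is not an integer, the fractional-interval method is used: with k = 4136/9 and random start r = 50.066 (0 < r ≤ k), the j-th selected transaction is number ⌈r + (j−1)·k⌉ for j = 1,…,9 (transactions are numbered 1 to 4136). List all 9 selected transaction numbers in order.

j=1: r + 0k = 50.066 → ⌈·⌉ = 51
j=2: r + 1k = 509.621555… → ⌈·⌉ = 510
j=3: r + 2k = 969.177111… → ⌈·⌉ = 970
j=4: r + 3k = 1428.732666… → ⌈·⌉ = 1429
j=5: r + 4k = 1888.288222… → ⌈·⌉ = 1889
j=6: r + 5k = 2347.843777… → ⌈·⌉ = 2348
j=7: r + 6k = 2807.399333… → ⌈·⌉ = 2808
j=8: r + 7k = 3266.954888… → ⌈·⌉ = 3267
j=9: r + 8k = 3726.510444… → ⌈·⌉ = 3727

51, 510, 970, 1429, 1889, 2348, 2808, 3267, 3727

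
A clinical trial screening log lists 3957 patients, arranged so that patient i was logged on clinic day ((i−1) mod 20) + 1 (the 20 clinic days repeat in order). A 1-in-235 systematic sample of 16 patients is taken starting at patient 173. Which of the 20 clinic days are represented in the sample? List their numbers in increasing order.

Consecutive selections differ by k = 235, so their clinic day numbers differ by 235 mod 20 = 15.
gcd(235, 20) = 5, so the sample visits 20/5 = 4 distinct residues mod 20.
Start 173 is clinic day 13; the clinic days hit are 3, 8, 13, 18.

3, 8, 13, 18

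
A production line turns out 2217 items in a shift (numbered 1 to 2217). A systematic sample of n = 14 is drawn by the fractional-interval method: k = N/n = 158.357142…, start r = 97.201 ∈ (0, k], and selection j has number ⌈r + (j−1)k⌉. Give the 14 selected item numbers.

j=1: r + 0k = 97.201 → ⌈·⌉ = 98
j=2: r + 1k = 255.558142… → ⌈·⌉ = 256
j=3: r + 2k = 413.915285… → ⌈·⌉ = 414
j=4: r + 3k = 572.272428… → ⌈·⌉ = 573
j=5: r + 4k = 730.629571… → ⌈·⌉ = 731
j=6: r + 5k = 888.986714… → ⌈·⌉ = 889
j=7: r + 6k = 1047.343857… → ⌈·⌉ = 1048
j=8: r + 7k = 1205.701 → ⌈·⌉ = 1206
j=9: r + 8k = 1364.058142… → ⌈·⌉ = 1365
j=10: r + 9k = 1522.415285… → ⌈·⌉ = 1523
j=11: r + 10k = 1680.772428… → ⌈·⌉ = 1681
j=12: r + 11k = 1839.129571… → ⌈·⌉ = 1840
j=13: r + 12k = 1997.486714… → ⌈·⌉ = 1998
j=14: r + 13k = 2155.843857… → ⌈·⌉ = 2156

98, 256, 414, 573, 731, 889, 1048, 1206, 1365, 1523, 1681, 1840, 1998, 2156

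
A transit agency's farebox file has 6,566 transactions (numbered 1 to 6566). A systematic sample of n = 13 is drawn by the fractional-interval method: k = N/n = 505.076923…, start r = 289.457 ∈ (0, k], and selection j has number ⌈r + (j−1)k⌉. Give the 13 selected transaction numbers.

j=1: r + 0k = 289.457 → ⌈·⌉ = 290
j=2: r + 1k = 794.533923… → ⌈·⌉ = 795
j=3: r + 2k = 1299.610846… → ⌈·⌉ = 1300
j=4: r + 3k = 1804.687769… → ⌈·⌉ = 1805
j=5: r + 4k = 2309.764692… → ⌈·⌉ = 2310
j=6: r + 5k = 2814.841615… → ⌈·⌉ = 2815
j=7: r + 6k = 3319.918538… → ⌈·⌉ = 3320
j=8: r + 7k = 3824.995461… → ⌈·⌉ = 3825
j=9: r + 8k = 4330.072384… → ⌈·⌉ = 4331
j=10: r + 9k = 4835.149307… → ⌈·⌉ = 4836
j=11: r + 10k = 5340.226230… → ⌈·⌉ = 5341
j=12: r + 11k = 5845.303153… → ⌈·⌉ = 5846
j=13: r + 12k = 6350.380076… → ⌈·⌉ = 6351

290, 795, 1300, 1805, 2310, 2815, 3320, 3825, 4331, 4836, 5341, 5846, 6351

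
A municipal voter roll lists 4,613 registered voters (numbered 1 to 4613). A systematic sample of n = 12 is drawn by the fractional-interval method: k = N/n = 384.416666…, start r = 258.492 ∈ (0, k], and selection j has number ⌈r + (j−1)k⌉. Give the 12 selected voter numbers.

j=1: r + 0k = 258.492 → ⌈·⌉ = 259
j=2: r + 1k = 642.908666… → ⌈·⌉ = 643
j=3: r + 2k = 1027.325333… → ⌈·⌉ = 1028
j=4: r + 3k = 1411.742 → ⌈·⌉ = 1412
j=5: r + 4k = 1796.158666… → ⌈·⌉ = 1797
j=6: r + 5k = 2180.575333… → ⌈·⌉ = 2181
j=7: r + 6k = 2564.992 → ⌈·⌉ = 2565
j=8: r + 7k = 2949.408666… → ⌈·⌉ = 2950
j=9: r + 8k = 3333.825333… → ⌈·⌉ = 3334
j=10: r + 9k = 3718.242 → ⌈·⌉ = 3719
j=11: r + 10k = 4102.658666… → ⌈·⌉ = 4103
j=12: r + 11k = 4487.075333… → ⌈·⌉ = 4488

259, 643, 1028, 1412, 1797, 2181, 2565, 2950, 3334, 3719, 4103, 4488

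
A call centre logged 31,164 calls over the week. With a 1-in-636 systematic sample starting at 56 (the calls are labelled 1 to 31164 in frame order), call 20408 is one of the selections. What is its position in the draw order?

k = 636
position = (20408 − 56)/636 + 1 = 20352/636 + 1 = 32 + 1 = 33

33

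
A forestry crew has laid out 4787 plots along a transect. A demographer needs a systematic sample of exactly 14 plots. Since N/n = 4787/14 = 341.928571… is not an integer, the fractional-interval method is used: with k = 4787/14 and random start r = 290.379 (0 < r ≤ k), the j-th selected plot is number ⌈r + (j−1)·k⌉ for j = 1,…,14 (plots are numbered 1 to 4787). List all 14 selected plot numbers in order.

j=1: r + 0k = 290.379 → ⌈·⌉ = 291
j=2: r + 1k = 632.307571… → ⌈·⌉ = 633
j=3: r + 2k = 974.236142… → ⌈·⌉ = 975
j=4: r + 3k = 1316.164714… → ⌈·⌉ = 1317
j=5: r + 4k = 1658.093285… → ⌈·⌉ = 1659
j=6: r + 5k = 2000.021857… → ⌈·⌉ = 2001
j=7: r + 6k = 2341.950428… → ⌈·⌉ = 2342
j=8: r + 7k = 2683.879 → ⌈·⌉ = 2684
j=9: r + 8k = 3025.807571… → ⌈·⌉ = 3026
j=10: r + 9k = 3367.736142… → ⌈·⌉ = 3368
j=11: r + 10k = 3709.664714… → ⌈·⌉ = 3710
j=12: r + 11k = 4051.593285… → ⌈·⌉ = 4052
j=13: r + 12k = 4393.521857… → ⌈·⌉ = 4394
j=14: r + 13k = 4735.450428… → ⌈·⌉ = 4736

291, 633, 975, 1317, 1659, 2001, 2342, 2684, 3026, 3368, 3710, 4052, 4394, 4736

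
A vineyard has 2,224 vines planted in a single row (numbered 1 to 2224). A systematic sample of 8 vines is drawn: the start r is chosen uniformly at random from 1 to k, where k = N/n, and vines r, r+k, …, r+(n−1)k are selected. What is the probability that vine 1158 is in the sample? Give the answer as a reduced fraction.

k = 2224/8 = 278.
Vine 1158 is selected iff r ≡ 1158 (mod 278); exactly one such r in {1,…,278}.
Inclusion probability = 1/278.

1/278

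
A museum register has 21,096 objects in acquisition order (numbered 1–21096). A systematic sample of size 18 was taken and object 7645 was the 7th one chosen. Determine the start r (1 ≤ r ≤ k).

613

k = 21096/18 = 1172
r = 7645 − (7−1)×1172 = 7645 − 7032 = 613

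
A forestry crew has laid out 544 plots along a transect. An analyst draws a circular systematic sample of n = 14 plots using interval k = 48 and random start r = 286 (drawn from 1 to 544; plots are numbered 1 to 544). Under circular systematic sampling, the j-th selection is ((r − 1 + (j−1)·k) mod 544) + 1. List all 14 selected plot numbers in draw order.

Selection 1: 286
Selection 2: 286 + 48 = 334
Selection 3: 334 + 48 = 382
Selection 4: 382 + 48 = 430
Selection 5: 430 + 48 = 478
Selection 6: 478 + 48 = 526
Selection 7: 526 + 48 = 574 → 574 − 544 = 30
Selection 8: 30 + 48 = 78
Selection 9: 78 + 48 = 126
Selection 10: 126 + 48 = 174
Selection 11: 174 + 48 = 222
Selection 12: 222 + 48 = 270
Selection 13: 270 + 48 = 318
Selection 14: 318 + 48 = 366

286, 334, 382, 430, 478, 526, 30, 78, 126, 174, 222, 270, 318, 366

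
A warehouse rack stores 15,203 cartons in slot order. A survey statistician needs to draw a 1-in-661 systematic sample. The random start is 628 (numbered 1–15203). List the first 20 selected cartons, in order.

carton 1: 628
carton 2: 628 + 661 = 1289
carton 3: 1289 + 661 = 1950
carton 4: 1950 + 661 = 2611
carton 5: 2611 + 661 = 3272
carton 6: 3272 + 661 = 3933
carton 7: 3933 + 661 = 4594
carton 8: 4594 + 661 = 5255
carton 9: 5255 + 661 = 5916
carton 10: 5916 + 661 = 6577
carton 11: 6577 + 661 = 7238
carton 12: 7238 + 661 = 7899
carton 13: 7899 + 661 = 8560
carton 14: 8560 + 661 = 9221
carton 15: 9221 + 661 = 9882
carton 16: 9882 + 661 = 10543
carton 17: 10543 + 661 = 11204
carton 18: 11204 + 661 = 11865
carton 19: 11865 + 661 = 12526
carton 20: 12526 + 661 = 13187

628, 1289, 1950, 2611, 3272, 3933, 4594, 5255, 5916, 6577, 7238, 7899, 8560, 9221, 9882, 10543, 11204, 11865, 12526, 13187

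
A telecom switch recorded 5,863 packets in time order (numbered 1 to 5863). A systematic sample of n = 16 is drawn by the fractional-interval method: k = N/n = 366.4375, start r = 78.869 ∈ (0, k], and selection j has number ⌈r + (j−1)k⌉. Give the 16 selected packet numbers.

79, 446, 812, 1179, 1545, 1912, 2278, 2644, 3011, 3377, 3744, 4110, 4477, 4843, 5209, 5576

j=1: r + 0k = 78.869 → ⌈·⌉ = 79
j=2: r + 1k = 445.3065 → ⌈·⌉ = 446
j=3: r + 2k = 811.744 → ⌈·⌉ = 812
j=4: r + 3k = 1178.1815 → ⌈·⌉ = 1179
j=5: r + 4k = 1544.619 → ⌈·⌉ = 1545
j=6: r + 5k = 1911.0565 → ⌈·⌉ = 1912
j=7: r + 6k = 2277.494 → ⌈·⌉ = 2278
j=8: r + 7k = 2643.9315 → ⌈·⌉ = 2644
j=9: r + 8k = 3010.369 → ⌈·⌉ = 3011
j=10: r + 9k = 3376.8065 → ⌈·⌉ = 3377
j=11: r + 10k = 3743.244 → ⌈·⌉ = 3744
j=12: r + 11k = 4109.6815 → ⌈·⌉ = 4110
j=13: r + 12k = 4476.119 → ⌈·⌉ = 4477
j=14: r + 13k = 4842.5565 → ⌈·⌉ = 4843
j=15: r + 14k = 5208.994 → ⌈·⌉ = 5209
j=16: r + 15k = 5575.4315 → ⌈·⌉ = 5576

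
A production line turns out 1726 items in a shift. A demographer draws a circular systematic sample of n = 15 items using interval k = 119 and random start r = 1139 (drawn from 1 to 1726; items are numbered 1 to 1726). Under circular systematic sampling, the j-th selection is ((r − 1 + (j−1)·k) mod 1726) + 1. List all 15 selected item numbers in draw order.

Selection 1: 1139
Selection 2: 1139 + 119 = 1258
Selection 3: 1258 + 119 = 1377
Selection 4: 1377 + 119 = 1496
Selection 5: 1496 + 119 = 1615
Selection 6: 1615 + 119 = 1734 → 1734 − 1726 = 8
Selection 7: 8 + 119 = 127
Selection 8: 127 + 119 = 246
Selection 9: 246 + 119 = 365
Selection 10: 365 + 119 = 484
Selection 11: 484 + 119 = 603
Selection 12: 603 + 119 = 722
Selection 13: 722 + 119 = 841
Selection 14: 841 + 119 = 960
Selection 15: 960 + 119 = 1079

1139, 1258, 1377, 1496, 1615, 8, 127, 246, 365, 484, 603, 722, 841, 960, 1079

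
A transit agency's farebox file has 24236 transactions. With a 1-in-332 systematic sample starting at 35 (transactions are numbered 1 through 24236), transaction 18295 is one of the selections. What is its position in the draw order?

56

k = 332
position = (18295 − 35)/332 + 1 = 18260/332 + 1 = 55 + 1 = 56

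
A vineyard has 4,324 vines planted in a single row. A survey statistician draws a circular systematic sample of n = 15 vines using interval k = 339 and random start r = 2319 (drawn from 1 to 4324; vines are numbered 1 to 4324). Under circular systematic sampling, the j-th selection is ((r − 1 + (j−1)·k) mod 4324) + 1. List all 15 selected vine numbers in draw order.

Selection 1: 2319
Selection 2: 2319 + 339 = 2658
Selection 3: 2658 + 339 = 2997
Selection 4: 2997 + 339 = 3336
Selection 5: 3336 + 339 = 3675
Selection 6: 3675 + 339 = 4014
Selection 7: 4014 + 339 = 4353 → 4353 − 4324 = 29
Selection 8: 29 + 339 = 368
Selection 9: 368 + 339 = 707
Selection 10: 707 + 339 = 1046
Selection 11: 1046 + 339 = 1385
Selection 12: 1385 + 339 = 1724
Selection 13: 1724 + 339 = 2063
Selection 14: 2063 + 339 = 2402
Selection 15: 2402 + 339 = 2741

2319, 2658, 2997, 3336, 3675, 4014, 29, 368, 707, 1046, 1385, 1724, 2063, 2402, 2741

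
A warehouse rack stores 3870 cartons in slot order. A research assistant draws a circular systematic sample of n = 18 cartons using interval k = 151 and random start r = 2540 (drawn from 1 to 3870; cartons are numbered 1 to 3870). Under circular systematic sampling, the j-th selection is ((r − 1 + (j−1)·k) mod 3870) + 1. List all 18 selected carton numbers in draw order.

2540, 2691, 2842, 2993, 3144, 3295, 3446, 3597, 3748, 29, 180, 331, 482, 633, 784, 935, 1086, 1237

Selection 1: 2540
Selection 2: 2540 + 151 = 2691
Selection 3: 2691 + 151 = 2842
Selection 4: 2842 + 151 = 2993
Selection 5: 2993 + 151 = 3144
Selection 6: 3144 + 151 = 3295
Selection 7: 3295 + 151 = 3446
Selection 8: 3446 + 151 = 3597
Selection 9: 3597 + 151 = 3748
Selection 10: 3748 + 151 = 3899 → 3899 − 3870 = 29
Selection 11: 29 + 151 = 180
Selection 12: 180 + 151 = 331
Selection 13: 331 + 151 = 482
Selection 14: 482 + 151 = 633
Selection 15: 633 + 151 = 784
Selection 16: 784 + 151 = 935
Selection 17: 935 + 151 = 1086
Selection 18: 1086 + 151 = 1237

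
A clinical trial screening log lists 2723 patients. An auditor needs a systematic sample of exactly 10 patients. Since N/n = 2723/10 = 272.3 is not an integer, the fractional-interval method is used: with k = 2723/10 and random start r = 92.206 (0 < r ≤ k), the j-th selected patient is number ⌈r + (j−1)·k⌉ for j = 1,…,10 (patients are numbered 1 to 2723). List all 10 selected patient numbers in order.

j=1: r + 0k = 92.206 → ⌈·⌉ = 93
j=2: r + 1k = 364.506 → ⌈·⌉ = 365
j=3: r + 2k = 636.806 → ⌈·⌉ = 637
j=4: r + 3k = 909.106 → ⌈·⌉ = 910
j=5: r + 4k = 1181.406 → ⌈·⌉ = 1182
j=6: r + 5k = 1453.706 → ⌈·⌉ = 1454
j=7: r + 6k = 1726.006 → ⌈·⌉ = 1727
j=8: r + 7k = 1998.306 → ⌈·⌉ = 1999
j=9: r + 8k = 2270.606 → ⌈·⌉ = 2271
j=10: r + 9k = 2542.906 → ⌈·⌉ = 2543

93, 365, 637, 910, 1182, 1454, 1727, 1999, 2271, 2543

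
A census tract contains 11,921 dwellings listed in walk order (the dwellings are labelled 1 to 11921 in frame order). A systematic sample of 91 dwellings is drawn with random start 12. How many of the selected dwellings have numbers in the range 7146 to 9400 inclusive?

17

k = 11921/91 = 131
First selection ≥ 7146: 12 + ⌈(7146−12)/131⌉·131 = 12 + 55×131 = 7217
Last selection ≤ 9400: 12 + ⌊(9400−12)/131⌋·131 = 12 + 71×131 = 9313
Count = 71 − 55 + 1 = 17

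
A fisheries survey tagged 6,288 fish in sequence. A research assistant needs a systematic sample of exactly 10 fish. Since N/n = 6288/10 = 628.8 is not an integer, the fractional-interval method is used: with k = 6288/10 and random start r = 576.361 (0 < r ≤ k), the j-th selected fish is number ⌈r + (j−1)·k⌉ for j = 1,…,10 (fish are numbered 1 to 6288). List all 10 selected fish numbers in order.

577, 1206, 1834, 2463, 3092, 3721, 4350, 4978, 5607, 6236

j=1: r + 0k = 576.361 → ⌈·⌉ = 577
j=2: r + 1k = 1205.161 → ⌈·⌉ = 1206
j=3: r + 2k = 1833.961 → ⌈·⌉ = 1834
j=4: r + 3k = 2462.761 → ⌈·⌉ = 2463
j=5: r + 4k = 3091.561 → ⌈·⌉ = 3092
j=6: r + 5k = 3720.361 → ⌈·⌉ = 3721
j=7: r + 6k = 4349.161 → ⌈·⌉ = 4350
j=8: r + 7k = 4977.961 → ⌈·⌉ = 4978
j=9: r + 8k = 5606.761 → ⌈·⌉ = 5607
j=10: r + 9k = 6235.561 → ⌈·⌉ = 6236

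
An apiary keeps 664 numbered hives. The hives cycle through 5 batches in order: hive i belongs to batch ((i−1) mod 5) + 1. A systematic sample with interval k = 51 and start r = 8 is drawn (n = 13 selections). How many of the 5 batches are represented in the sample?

Consecutive selections differ by k = 51, so their batch numbers differ by 51 mod 5 = 1.
gcd(51, 5) = 1, so the sample visits 5/1 = 5 distinct residues mod 5.
Start 8 is batch 3; the batches hit are 1, 2, 3, 4, 5.

5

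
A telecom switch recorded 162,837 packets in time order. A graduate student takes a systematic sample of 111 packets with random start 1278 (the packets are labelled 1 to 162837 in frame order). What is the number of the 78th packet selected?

k = 162837/111 = 1467
78th selection = r + (78−1)·k = 1278 + 77×1467 = 1278 + 112959 = 114237

114237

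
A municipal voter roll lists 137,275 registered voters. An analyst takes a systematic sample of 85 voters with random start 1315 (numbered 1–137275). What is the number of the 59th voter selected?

94985

k = 137275/85 = 1615
59th selection = r + (59−1)·k = 1315 + 58×1615 = 1315 + 93670 = 94985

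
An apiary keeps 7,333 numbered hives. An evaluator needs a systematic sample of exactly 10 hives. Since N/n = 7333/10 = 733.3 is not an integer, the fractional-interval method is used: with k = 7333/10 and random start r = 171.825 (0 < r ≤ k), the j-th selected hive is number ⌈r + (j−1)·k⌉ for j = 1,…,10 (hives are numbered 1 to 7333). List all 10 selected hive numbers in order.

j=1: r + 0k = 171.825 → ⌈·⌉ = 172
j=2: r + 1k = 905.125 → ⌈·⌉ = 906
j=3: r + 2k = 1638.425 → ⌈·⌉ = 1639
j=4: r + 3k = 2371.725 → ⌈·⌉ = 2372
j=5: r + 4k = 3105.025 → ⌈·⌉ = 3106
j=6: r + 5k = 3838.325 → ⌈·⌉ = 3839
j=7: r + 6k = 4571.625 → ⌈·⌉ = 4572
j=8: r + 7k = 5304.925 → ⌈·⌉ = 5305
j=9: r + 8k = 6038.225 → ⌈·⌉ = 6039
j=10: r + 9k = 6771.525 → ⌈·⌉ = 6772

172, 906, 1639, 2372, 3106, 3839, 4572, 5305, 6039, 6772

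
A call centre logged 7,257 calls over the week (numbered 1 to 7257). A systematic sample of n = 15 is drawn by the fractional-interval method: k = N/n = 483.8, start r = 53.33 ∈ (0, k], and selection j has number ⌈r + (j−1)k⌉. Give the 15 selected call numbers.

j=1: r + 0k = 53.33 → ⌈·⌉ = 54
j=2: r + 1k = 537.13 → ⌈·⌉ = 538
j=3: r + 2k = 1020.93 → ⌈·⌉ = 1021
j=4: r + 3k = 1504.73 → ⌈·⌉ = 1505
j=5: r + 4k = 1988.53 → ⌈·⌉ = 1989
j=6: r + 5k = 2472.33 → ⌈·⌉ = 2473
j=7: r + 6k = 2956.13 → ⌈·⌉ = 2957
j=8: r + 7k = 3439.93 → ⌈·⌉ = 3440
j=9: r + 8k = 3923.73 → ⌈·⌉ = 3924
j=10: r + 9k = 4407.53 → ⌈·⌉ = 4408
j=11: r + 10k = 4891.33 → ⌈·⌉ = 4892
j=12: r + 11k = 5375.13 → ⌈·⌉ = 5376
j=13: r + 12k = 5858.93 → ⌈·⌉ = 5859
j=14: r + 13k = 6342.73 → ⌈·⌉ = 6343
j=15: r + 14k = 6826.53 → ⌈·⌉ = 6827

54, 538, 1021, 1505, 1989, 2473, 2957, 3440, 3924, 4408, 4892, 5376, 5859, 6343, 6827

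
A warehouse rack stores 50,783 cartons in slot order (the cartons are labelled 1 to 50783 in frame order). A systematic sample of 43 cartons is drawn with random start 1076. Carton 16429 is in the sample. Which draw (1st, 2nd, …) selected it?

k = 50783/43 = 1181
position = (16429 − 1076)/1181 + 1 = 15353/1181 + 1 = 13 + 1 = 14

14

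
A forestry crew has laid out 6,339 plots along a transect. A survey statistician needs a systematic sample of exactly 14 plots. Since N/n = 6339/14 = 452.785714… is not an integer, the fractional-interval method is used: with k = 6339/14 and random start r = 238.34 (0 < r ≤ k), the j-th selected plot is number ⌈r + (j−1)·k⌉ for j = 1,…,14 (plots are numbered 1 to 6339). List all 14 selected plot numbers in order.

239, 692, 1144, 1597, 2050, 2503, 2956, 3408, 3861, 4314, 4767, 5219, 5672, 6125

j=1: r + 0k = 238.34 → ⌈·⌉ = 239
j=2: r + 1k = 691.125714… → ⌈·⌉ = 692
j=3: r + 2k = 1143.911428… → ⌈·⌉ = 1144
j=4: r + 3k = 1596.697142… → ⌈·⌉ = 1597
j=5: r + 4k = 2049.482857… → ⌈·⌉ = 2050
j=6: r + 5k = 2502.268571… → ⌈·⌉ = 2503
j=7: r + 6k = 2955.054285… → ⌈·⌉ = 2956
j=8: r + 7k = 3407.84 → ⌈·⌉ = 3408
j=9: r + 8k = 3860.625714… → ⌈·⌉ = 3861
j=10: r + 9k = 4313.411428… → ⌈·⌉ = 4314
j=11: r + 10k = 4766.197142… → ⌈·⌉ = 4767
j=12: r + 11k = 5218.982857… → ⌈·⌉ = 5219
j=13: r + 12k = 5671.768571… → ⌈·⌉ = 5672
j=14: r + 13k = 6124.554285… → ⌈·⌉ = 6125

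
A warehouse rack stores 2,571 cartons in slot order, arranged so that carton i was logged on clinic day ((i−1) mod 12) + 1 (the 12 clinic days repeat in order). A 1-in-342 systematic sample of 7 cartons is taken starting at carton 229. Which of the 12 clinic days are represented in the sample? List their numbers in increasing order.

Consecutive selections differ by k = 342, so their clinic day numbers differ by 342 mod 12 = 6.
gcd(342, 12) = 6, so the sample visits 12/6 = 2 distinct residues mod 12.
Start 229 is clinic day 1; the clinic days hit are 1, 7.

1, 7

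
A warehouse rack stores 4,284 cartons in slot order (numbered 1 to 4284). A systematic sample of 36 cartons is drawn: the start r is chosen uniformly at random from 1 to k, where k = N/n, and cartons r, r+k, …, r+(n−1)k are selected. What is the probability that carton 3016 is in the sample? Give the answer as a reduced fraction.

1/119

k = 4284/36 = 119.
Carton 3016 is selected iff r ≡ 3016 (mod 119); exactly one such r in {1,…,119}.
Inclusion probability = 1/119.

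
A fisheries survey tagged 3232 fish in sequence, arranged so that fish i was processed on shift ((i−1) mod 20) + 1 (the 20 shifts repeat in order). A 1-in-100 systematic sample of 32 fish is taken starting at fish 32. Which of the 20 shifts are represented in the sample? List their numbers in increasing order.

12

Consecutive selections differ by k = 100, so their shift numbers differ by 100 mod 20 = 0.
gcd(100, 20) = 20, so the sample visits 20/20 = 1 distinct residues mod 20.
Start 32 is shift 12; the shifts hit are 12.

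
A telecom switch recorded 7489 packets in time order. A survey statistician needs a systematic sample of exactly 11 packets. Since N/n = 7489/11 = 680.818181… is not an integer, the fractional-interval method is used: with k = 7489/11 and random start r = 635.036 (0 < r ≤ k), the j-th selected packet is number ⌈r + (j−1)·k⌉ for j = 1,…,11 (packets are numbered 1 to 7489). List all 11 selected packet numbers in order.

636, 1316, 1997, 2678, 3359, 4040, 4720, 5401, 6082, 6763, 7444

j=1: r + 0k = 635.036 → ⌈·⌉ = 636
j=2: r + 1k = 1315.854181… → ⌈·⌉ = 1316
j=3: r + 2k = 1996.672363… → ⌈·⌉ = 1997
j=4: r + 3k = 2677.490545… → ⌈·⌉ = 2678
j=5: r + 4k = 3358.308727… → ⌈·⌉ = 3359
j=6: r + 5k = 4039.126909… → ⌈·⌉ = 4040
j=7: r + 6k = 4719.945090… → ⌈·⌉ = 4720
j=8: r + 7k = 5400.763272… → ⌈·⌉ = 5401
j=9: r + 8k = 6081.581454… → ⌈·⌉ = 6082
j=10: r + 9k = 6762.399636… → ⌈·⌉ = 6763
j=11: r + 10k = 7443.217818… → ⌈·⌉ = 7444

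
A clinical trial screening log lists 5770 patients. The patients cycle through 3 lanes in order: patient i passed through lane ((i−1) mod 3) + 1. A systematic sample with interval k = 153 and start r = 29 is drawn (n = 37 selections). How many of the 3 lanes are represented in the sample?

Consecutive selections differ by k = 153, so their lane numbers differ by 153 mod 3 = 0.
gcd(153, 3) = 3, so the sample visits 3/3 = 1 distinct residues mod 3.
Start 29 is lane 2; the lanes hit are 2.

1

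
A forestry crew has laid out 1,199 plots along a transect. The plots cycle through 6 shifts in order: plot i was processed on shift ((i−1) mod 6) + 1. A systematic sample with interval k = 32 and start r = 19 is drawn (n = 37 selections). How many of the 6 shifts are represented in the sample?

Consecutive selections differ by k = 32, so their shift numbers differ by 32 mod 6 = 2.
gcd(32, 6) = 2, so the sample visits 6/2 = 3 distinct residues mod 6.
Start 19 is shift 1; the shifts hit are 1, 3, 5.

3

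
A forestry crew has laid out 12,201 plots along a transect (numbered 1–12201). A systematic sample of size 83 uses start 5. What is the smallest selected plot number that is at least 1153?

k = 12201/83 = 147
Steps past start: ⌈(1153 − 5)/147⌉ = ⌈1148/147⌉ = 8
Selected plot: 5 + 8×147 = 1181

1181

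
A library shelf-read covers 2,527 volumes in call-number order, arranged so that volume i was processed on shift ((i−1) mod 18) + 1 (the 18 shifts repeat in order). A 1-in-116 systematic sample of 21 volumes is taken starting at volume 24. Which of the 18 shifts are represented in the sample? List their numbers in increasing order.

2, 4, 6, 8, 10, 12, 14, 16, 18

Consecutive selections differ by k = 116, so their shift numbers differ by 116 mod 18 = 8.
gcd(116, 18) = 2, so the sample visits 18/2 = 9 distinct residues mod 18.
Start 24 is shift 6; the shifts hit are 2, 4, 6, 8, 10, 12, 14, 16, 18.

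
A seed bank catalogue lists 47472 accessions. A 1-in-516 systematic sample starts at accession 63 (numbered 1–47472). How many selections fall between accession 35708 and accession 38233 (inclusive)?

k = 516
First selection ≥ 35708: 63 + ⌈(35708−63)/516⌉·516 = 63 + 70×516 = 36183
Last selection ≤ 38233: 63 + ⌊(38233−63)/516⌋·516 = 63 + 73×516 = 37731
Count = 73 − 70 + 1 = 4

4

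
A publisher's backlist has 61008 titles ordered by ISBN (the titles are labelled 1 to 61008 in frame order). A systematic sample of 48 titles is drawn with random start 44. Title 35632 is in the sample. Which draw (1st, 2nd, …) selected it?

k = 61008/48 = 1271
position = (35632 − 44)/1271 + 1 = 35588/1271 + 1 = 28 + 1 = 29

29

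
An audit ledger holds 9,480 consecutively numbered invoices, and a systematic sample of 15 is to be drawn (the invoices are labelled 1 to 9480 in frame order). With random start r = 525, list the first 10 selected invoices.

525, 1157, 1789, 2421, 3053, 3685, 4317, 4949, 5581, 6213

k = N/n = 9480/15 = 632
invoice 1: 525
invoice 2: 525 + 632 = 1157
invoice 3: 1157 + 632 = 1789
invoice 4: 1789 + 632 = 2421
invoice 5: 2421 + 632 = 3053
invoice 6: 3053 + 632 = 3685
invoice 7: 3685 + 632 = 4317
invoice 8: 4317 + 632 = 4949
invoice 9: 4949 + 632 = 5581
invoice 10: 5581 + 632 = 6213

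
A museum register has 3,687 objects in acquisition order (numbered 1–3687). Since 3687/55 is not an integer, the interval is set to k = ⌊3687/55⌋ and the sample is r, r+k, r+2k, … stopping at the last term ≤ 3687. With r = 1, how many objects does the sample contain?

56

k = ⌊3687/55⌋ = 67
Achieved size = ⌊(3687 − 1)/67⌋ + 1 = ⌊3686/67⌋ + 1 = 55 + 1 = 56
(last selection: 1 + 55×67 = 3686 ≤ 3687; next would be 3753 > 3687)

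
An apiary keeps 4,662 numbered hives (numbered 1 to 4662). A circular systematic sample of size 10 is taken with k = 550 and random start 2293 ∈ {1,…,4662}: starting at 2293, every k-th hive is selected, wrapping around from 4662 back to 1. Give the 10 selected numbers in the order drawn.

2293, 2843, 3393, 3943, 4493, 381, 931, 1481, 2031, 2581

Selection 1: 2293
Selection 2: 2293 + 550 = 2843
Selection 3: 2843 + 550 = 3393
Selection 4: 3393 + 550 = 3943
Selection 5: 3943 + 550 = 4493
Selection 6: 4493 + 550 = 5043 → 5043 − 4662 = 381
Selection 7: 381 + 550 = 931
Selection 8: 931 + 550 = 1481
Selection 9: 1481 + 550 = 2031
Selection 10: 2031 + 550 = 2581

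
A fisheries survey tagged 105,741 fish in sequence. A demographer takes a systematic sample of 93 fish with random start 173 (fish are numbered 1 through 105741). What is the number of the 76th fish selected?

85448

k = 105741/93 = 1137
76th selection = r + (76−1)·k = 173 + 75×1137 = 173 + 85275 = 85448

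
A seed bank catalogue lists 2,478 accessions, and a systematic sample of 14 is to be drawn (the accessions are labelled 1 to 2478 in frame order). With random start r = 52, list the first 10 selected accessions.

k = N/n = 2478/14 = 177
accession 1: 52
accession 2: 52 + 177 = 229
accession 3: 229 + 177 = 406
accession 4: 406 + 177 = 583
accession 5: 583 + 177 = 760
accession 6: 760 + 177 = 937
accession 7: 937 + 177 = 1114
accession 8: 1114 + 177 = 1291
accession 9: 1291 + 177 = 1468
accession 10: 1468 + 177 = 1645

52, 229, 406, 583, 760, 937, 1114, 1291, 1468, 1645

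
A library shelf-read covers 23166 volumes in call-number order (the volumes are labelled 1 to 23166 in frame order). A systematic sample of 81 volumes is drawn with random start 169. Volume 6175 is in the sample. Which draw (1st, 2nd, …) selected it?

22

k = 23166/81 = 286
position = (6175 − 169)/286 + 1 = 6006/286 + 1 = 21 + 1 = 22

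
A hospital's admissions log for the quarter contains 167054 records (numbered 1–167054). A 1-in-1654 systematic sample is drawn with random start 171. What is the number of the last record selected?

k = 1654
101st selection = r + (101−1)·k = 171 + 100×1654 = 171 + 165400 = 165571

165571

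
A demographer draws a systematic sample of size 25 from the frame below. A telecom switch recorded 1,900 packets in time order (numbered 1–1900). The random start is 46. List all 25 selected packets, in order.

k = N/n = 1900/25 = 76
packet 1: 46
packet 2: 46 + 76 = 122
packet 3: 122 + 76 = 198
packet 4: 198 + 76 = 274
packet 5: 274 + 76 = 350
packet 6: 350 + 76 = 426
packet 7: 426 + 76 = 502
packet 8: 502 + 76 = 578
packet 9: 578 + 76 = 654
packet 10: 654 + 76 = 730
packet 11: 730 + 76 = 806
packet 12: 806 + 76 = 882
packet 13: 882 + 76 = 958
packet 14: 958 + 76 = 1034
packet 15: 1034 + 76 = 1110
packet 16: 1110 + 76 = 1186
packet 17: 1186 + 76 = 1262
packet 18: 1262 + 76 = 1338
packet 19: 1338 + 76 = 1414
packet 20: 1414 + 76 = 1490
packet 21: 1490 + 76 = 1566
packet 22: 1566 + 76 = 1642
packet 23: 1642 + 76 = 1718
packet 24: 1718 + 76 = 1794
packet 25: 1794 + 76 = 1870

46, 122, 198, 274, 350, 426, 502, 578, 654, 730, 806, 882, 958, 1034, 1110, 1186, 1262, 1338, 1414, 1490, 1566, 1642, 1718, 1794, 1870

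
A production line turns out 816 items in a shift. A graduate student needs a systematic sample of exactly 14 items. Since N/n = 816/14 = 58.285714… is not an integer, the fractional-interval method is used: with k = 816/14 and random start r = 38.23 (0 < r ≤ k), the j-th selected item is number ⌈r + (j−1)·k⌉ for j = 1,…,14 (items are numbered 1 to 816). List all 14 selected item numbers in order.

j=1: r + 0k = 38.23 → ⌈·⌉ = 39
j=2: r + 1k = 96.515714… → ⌈·⌉ = 97
j=3: r + 2k = 154.801428… → ⌈·⌉ = 155
j=4: r + 3k = 213.087142… → ⌈·⌉ = 214
j=5: r + 4k = 271.372857… → ⌈·⌉ = 272
j=6: r + 5k = 329.658571… → ⌈·⌉ = 330
j=7: r + 6k = 387.944285… → ⌈·⌉ = 388
j=8: r + 7k = 446.23 → ⌈·⌉ = 447
j=9: r + 8k = 504.515714… → ⌈·⌉ = 505
j=10: r + 9k = 562.801428… → ⌈·⌉ = 563
j=11: r + 10k = 621.087142… → ⌈·⌉ = 622
j=12: r + 11k = 679.372857… → ⌈·⌉ = 680
j=13: r + 12k = 737.658571… → ⌈·⌉ = 738
j=14: r + 13k = 795.944285… → ⌈·⌉ = 796

39, 97, 155, 214, 272, 330, 388, 447, 505, 563, 622, 680, 738, 796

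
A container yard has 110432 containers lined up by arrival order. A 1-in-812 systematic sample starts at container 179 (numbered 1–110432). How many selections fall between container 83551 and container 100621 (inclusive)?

21

k = 812
First selection ≥ 83551: 179 + ⌈(83551−179)/812⌉·812 = 179 + 103×812 = 83815
Last selection ≤ 100621: 179 + ⌊(100621−179)/812⌋·812 = 179 + 123×812 = 100055
Count = 123 − 103 + 1 = 21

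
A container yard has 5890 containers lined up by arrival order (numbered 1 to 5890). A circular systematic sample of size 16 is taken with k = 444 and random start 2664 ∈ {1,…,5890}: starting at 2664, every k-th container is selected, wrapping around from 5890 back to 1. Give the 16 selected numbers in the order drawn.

2664, 3108, 3552, 3996, 4440, 4884, 5328, 5772, 326, 770, 1214, 1658, 2102, 2546, 2990, 3434

Selection 1: 2664
Selection 2: 2664 + 444 = 3108
Selection 3: 3108 + 444 = 3552
Selection 4: 3552 + 444 = 3996
Selection 5: 3996 + 444 = 4440
Selection 6: 4440 + 444 = 4884
Selection 7: 4884 + 444 = 5328
Selection 8: 5328 + 444 = 5772
Selection 9: 5772 + 444 = 6216 → 6216 − 5890 = 326
Selection 10: 326 + 444 = 770
Selection 11: 770 + 444 = 1214
Selection 12: 1214 + 444 = 1658
Selection 13: 1658 + 444 = 2102
Selection 14: 2102 + 444 = 2546
Selection 15: 2546 + 444 = 2990
Selection 16: 2990 + 444 = 3434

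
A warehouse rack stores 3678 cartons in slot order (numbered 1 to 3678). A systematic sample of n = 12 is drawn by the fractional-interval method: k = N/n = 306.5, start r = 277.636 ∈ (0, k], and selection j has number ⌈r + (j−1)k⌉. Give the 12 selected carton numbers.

278, 585, 891, 1198, 1504, 1811, 2117, 2424, 2730, 3037, 3343, 3650

j=1: r + 0k = 277.636 → ⌈·⌉ = 278
j=2: r + 1k = 584.136 → ⌈·⌉ = 585
j=3: r + 2k = 890.636 → ⌈·⌉ = 891
j=4: r + 3k = 1197.136 → ⌈·⌉ = 1198
j=5: r + 4k = 1503.636 → ⌈·⌉ = 1504
j=6: r + 5k = 1810.136 → ⌈·⌉ = 1811
j=7: r + 6k = 2116.636 → ⌈·⌉ = 2117
j=8: r + 7k = 2423.136 → ⌈·⌉ = 2424
j=9: r + 8k = 2729.636 → ⌈·⌉ = 2730
j=10: r + 9k = 3036.136 → ⌈·⌉ = 3037
j=11: r + 10k = 3342.636 → ⌈·⌉ = 3343
j=12: r + 11k = 3649.136 → ⌈·⌉ = 3650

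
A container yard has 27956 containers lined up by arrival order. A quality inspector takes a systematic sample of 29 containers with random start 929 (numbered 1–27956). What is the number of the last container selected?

27921

k = 27956/29 = 964
29th selection = r + (29−1)·k = 929 + 28×964 = 929 + 26992 = 27921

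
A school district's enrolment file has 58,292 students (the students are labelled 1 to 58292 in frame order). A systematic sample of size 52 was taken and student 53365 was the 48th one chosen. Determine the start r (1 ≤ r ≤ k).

k = 58292/52 = 1121
r = 53365 − (48−1)×1121 = 53365 − 52687 = 678

678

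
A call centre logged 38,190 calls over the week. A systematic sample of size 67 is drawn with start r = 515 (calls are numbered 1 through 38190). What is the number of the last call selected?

k = 38190/67 = 570
67th selection = r + (67−1)·k = 515 + 66×570 = 515 + 37620 = 38135

38135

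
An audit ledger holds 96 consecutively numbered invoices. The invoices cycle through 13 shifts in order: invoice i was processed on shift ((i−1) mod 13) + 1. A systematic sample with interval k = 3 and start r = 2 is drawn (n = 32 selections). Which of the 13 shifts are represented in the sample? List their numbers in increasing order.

1, 2, 3, 4, 5, 6, 7, 8, 9, 10, 11, 12, 13

Consecutive selections differ by k = 3, so their shift numbers differ by 3 mod 13 = 3.
gcd(3, 13) = 1, so the sample visits 13/1 = 13 distinct residues mod 13.
Start 2 is shift 2; the shifts hit are 1, 2, 3, 4, 5, 6, 7, 8, 9, 10, 11, 12, 13.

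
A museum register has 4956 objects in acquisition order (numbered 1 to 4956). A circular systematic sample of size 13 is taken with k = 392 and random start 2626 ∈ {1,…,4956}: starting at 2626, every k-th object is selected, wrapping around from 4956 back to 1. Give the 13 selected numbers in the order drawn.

2626, 3018, 3410, 3802, 4194, 4586, 22, 414, 806, 1198, 1590, 1982, 2374

Selection 1: 2626
Selection 2: 2626 + 392 = 3018
Selection 3: 3018 + 392 = 3410
Selection 4: 3410 + 392 = 3802
Selection 5: 3802 + 392 = 4194
Selection 6: 4194 + 392 = 4586
Selection 7: 4586 + 392 = 4978 → 4978 − 4956 = 22
Selection 8: 22 + 392 = 414
Selection 9: 414 + 392 = 806
Selection 10: 806 + 392 = 1198
Selection 11: 1198 + 392 = 1590
Selection 12: 1590 + 392 = 1982
Selection 13: 1982 + 392 = 2374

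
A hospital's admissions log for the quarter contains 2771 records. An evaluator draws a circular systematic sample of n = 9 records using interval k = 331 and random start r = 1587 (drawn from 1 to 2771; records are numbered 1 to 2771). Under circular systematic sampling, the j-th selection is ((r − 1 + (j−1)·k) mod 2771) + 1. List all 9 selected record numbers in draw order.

Selection 1: 1587
Selection 2: 1587 + 331 = 1918
Selection 3: 1918 + 331 = 2249
Selection 4: 2249 + 331 = 2580
Selection 5: 2580 + 331 = 2911 → 2911 − 2771 = 140
Selection 6: 140 + 331 = 471
Selection 7: 471 + 331 = 802
Selection 8: 802 + 331 = 1133
Selection 9: 1133 + 331 = 1464

1587, 1918, 2249, 2580, 140, 471, 802, 1133, 1464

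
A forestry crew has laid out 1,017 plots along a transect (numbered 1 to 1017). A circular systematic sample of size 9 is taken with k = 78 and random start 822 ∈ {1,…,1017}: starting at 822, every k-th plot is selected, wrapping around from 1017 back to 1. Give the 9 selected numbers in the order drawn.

Selection 1: 822
Selection 2: 822 + 78 = 900
Selection 3: 900 + 78 = 978
Selection 4: 978 + 78 = 1056 → 1056 − 1017 = 39
Selection 5: 39 + 78 = 117
Selection 6: 117 + 78 = 195
Selection 7: 195 + 78 = 273
Selection 8: 273 + 78 = 351
Selection 9: 351 + 78 = 429

822, 900, 978, 39, 117, 195, 273, 351, 429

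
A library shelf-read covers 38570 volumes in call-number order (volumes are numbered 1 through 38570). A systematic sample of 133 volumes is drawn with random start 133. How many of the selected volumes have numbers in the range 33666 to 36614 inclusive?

k = 38570/133 = 290
First selection ≥ 33666: 133 + ⌈(33666−133)/290⌉·290 = 133 + 116×290 = 33773
Last selection ≤ 36614: 133 + ⌊(36614−133)/290⌋·290 = 133 + 125×290 = 36383
Count = 125 − 116 + 1 = 10

10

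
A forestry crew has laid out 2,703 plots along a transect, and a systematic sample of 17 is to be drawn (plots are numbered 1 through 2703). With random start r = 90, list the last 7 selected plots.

k = N/n = 2703/17 = 159
11th selection = 90 + 10×159 = 1680
12th: 1680 + 159 = 1839
13th: 1839 + 159 = 1998
14th: 1998 + 159 = 2157
15th: 2157 + 159 = 2316
16th: 2316 + 159 = 2475
17th: 2475 + 159 = 2634

1680, 1839, 1998, 2157, 2316, 2475, 2634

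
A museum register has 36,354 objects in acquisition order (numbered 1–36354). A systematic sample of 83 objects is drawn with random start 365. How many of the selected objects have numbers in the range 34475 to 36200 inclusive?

k = 36354/83 = 438
First selection ≥ 34475: 365 + ⌈(34475−365)/438⌉·438 = 365 + 78×438 = 34529
Last selection ≤ 36200: 365 + ⌊(36200−365)/438⌋·438 = 365 + 81×438 = 35843
Count = 81 − 78 + 1 = 4

4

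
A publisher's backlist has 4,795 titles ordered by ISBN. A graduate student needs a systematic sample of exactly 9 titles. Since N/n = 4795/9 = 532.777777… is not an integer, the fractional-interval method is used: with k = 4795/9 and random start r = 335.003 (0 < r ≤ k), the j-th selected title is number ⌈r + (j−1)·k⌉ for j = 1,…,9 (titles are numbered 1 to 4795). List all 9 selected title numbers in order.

j=1: r + 0k = 335.003 → ⌈·⌉ = 336
j=2: r + 1k = 867.780777… → ⌈·⌉ = 868
j=3: r + 2k = 1400.558555… → ⌈·⌉ = 1401
j=4: r + 3k = 1933.336333… → ⌈·⌉ = 1934
j=5: r + 4k = 2466.114111… → ⌈·⌉ = 2467
j=6: r + 5k = 2998.891888… → ⌈·⌉ = 2999
j=7: r + 6k = 3531.669666… → ⌈·⌉ = 3532
j=8: r + 7k = 4064.447444… → ⌈·⌉ = 4065
j=9: r + 8k = 4597.225222… → ⌈·⌉ = 4598

336, 868, 1401, 1934, 2467, 2999, 3532, 4065, 4598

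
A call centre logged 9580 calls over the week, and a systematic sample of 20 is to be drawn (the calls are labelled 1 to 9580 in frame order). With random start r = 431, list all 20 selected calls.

431, 910, 1389, 1868, 2347, 2826, 3305, 3784, 4263, 4742, 5221, 5700, 6179, 6658, 7137, 7616, 8095, 8574, 9053, 9532

k = N/n = 9580/20 = 479
call 1: 431
call 2: 431 + 479 = 910
call 3: 910 + 479 = 1389
call 4: 1389 + 479 = 1868
call 5: 1868 + 479 = 2347
call 6: 2347 + 479 = 2826
call 7: 2826 + 479 = 3305
call 8: 3305 + 479 = 3784
call 9: 3784 + 479 = 4263
call 10: 4263 + 479 = 4742
call 11: 4742 + 479 = 5221
call 12: 5221 + 479 = 5700
call 13: 5700 + 479 = 6179
call 14: 6179 + 479 = 6658
call 15: 6658 + 479 = 7137
call 16: 7137 + 479 = 7616
call 17: 7616 + 479 = 8095
call 18: 8095 + 479 = 8574
call 19: 8574 + 479 = 9053
call 20: 9053 + 479 = 9532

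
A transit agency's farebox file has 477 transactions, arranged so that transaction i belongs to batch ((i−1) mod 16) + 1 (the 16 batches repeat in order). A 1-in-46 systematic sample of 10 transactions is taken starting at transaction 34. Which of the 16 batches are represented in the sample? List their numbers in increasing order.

Consecutive selections differ by k = 46, so their batch numbers differ by 46 mod 16 = 14.
gcd(46, 16) = 2, so the sample visits 16/2 = 8 distinct residues mod 16.
Start 34 is batch 2; the batches hit are 2, 4, 6, 8, 10, 12, 14, 16.

2, 4, 6, 8, 10, 12, 14, 16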